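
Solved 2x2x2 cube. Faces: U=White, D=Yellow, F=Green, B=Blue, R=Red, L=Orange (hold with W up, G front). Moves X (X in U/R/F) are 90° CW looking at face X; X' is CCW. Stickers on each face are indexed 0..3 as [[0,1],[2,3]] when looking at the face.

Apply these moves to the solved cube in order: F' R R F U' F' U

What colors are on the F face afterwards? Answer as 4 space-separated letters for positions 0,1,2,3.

Answer: R G O B

Derivation:
After move 1 (F'): F=GGGG U=WWRR R=YRYR D=OOYY L=OWOW
After move 2 (R): R=YYRR U=WGRG F=GOGY D=OBYB B=RBWB
After move 3 (R): R=RYRY U=WORY F=GBGB D=OWYR B=GBGB
After move 4 (F): F=GGBB U=WOWW R=RYYY D=RRYR L=OOOW
After move 5 (U'): U=OWWW F=OOBB R=GGYY B=RYGB L=GBOW
After move 6 (F'): F=OBOB U=OWGY R=RGRY D=BWYR L=GWOW
After move 7 (U): U=GOYW F=RGOB R=RYRY B=GWGB L=OBOW
Query: F face = RGOB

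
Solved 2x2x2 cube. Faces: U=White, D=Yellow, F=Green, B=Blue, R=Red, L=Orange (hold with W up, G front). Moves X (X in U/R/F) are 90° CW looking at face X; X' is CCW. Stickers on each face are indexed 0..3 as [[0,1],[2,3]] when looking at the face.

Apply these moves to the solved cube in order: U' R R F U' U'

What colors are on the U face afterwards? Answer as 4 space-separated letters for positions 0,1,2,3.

Answer: B O Y W

Derivation:
After move 1 (U'): U=WWWW F=OOGG R=GGRR B=RRBB L=BBOO
After move 2 (R): R=RGRG U=WOWG F=OYGY D=YBYR B=WRWB
After move 3 (R): R=RRGG U=WYWY F=OBGR D=YWYW B=GROB
After move 4 (F): F=GORB U=WYOB R=WRYG D=GRYW L=BYOW
After move 5 (U'): U=YBWO F=BYRB R=GOYG B=WROB L=GROW
After move 6 (U'): U=BOYW F=GRRB R=BYYG B=GOOB L=WROW
Query: U face = BOYW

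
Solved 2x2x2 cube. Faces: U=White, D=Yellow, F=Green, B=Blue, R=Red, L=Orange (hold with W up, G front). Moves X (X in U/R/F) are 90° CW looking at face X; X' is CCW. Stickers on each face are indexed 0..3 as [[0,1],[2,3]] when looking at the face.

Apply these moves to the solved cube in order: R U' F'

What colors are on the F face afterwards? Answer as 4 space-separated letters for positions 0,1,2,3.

After move 1 (R): R=RRRR U=WGWG F=GYGY D=YBYB B=WBWB
After move 2 (U'): U=GGWW F=OOGY R=GYRR B=RRWB L=WBOO
After move 3 (F'): F=OYOG U=GGGR R=BYYR D=BOYB L=WWOW
Query: F face = OYOG

Answer: O Y O G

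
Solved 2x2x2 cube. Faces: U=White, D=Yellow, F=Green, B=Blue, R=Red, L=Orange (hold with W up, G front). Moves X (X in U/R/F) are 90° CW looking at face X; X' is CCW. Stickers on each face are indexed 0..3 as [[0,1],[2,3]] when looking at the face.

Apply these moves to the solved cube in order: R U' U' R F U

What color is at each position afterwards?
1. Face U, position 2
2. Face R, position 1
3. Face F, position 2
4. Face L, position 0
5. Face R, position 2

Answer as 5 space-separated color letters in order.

After move 1 (R): R=RRRR U=WGWG F=GYGY D=YBYB B=WBWB
After move 2 (U'): U=GGWW F=OOGY R=GYRR B=RRWB L=WBOO
After move 3 (U'): U=GWGW F=WBGY R=OORR B=GYWB L=RROO
After move 4 (R): R=RORO U=GBGY F=WBGB D=YWYG B=WYWB
After move 5 (F): F=GWBB U=GBOR R=GOYO D=RRYG L=RYOW
After move 6 (U): U=OGRB F=GOBB R=WYYO B=RYWB L=GWOW
Query 1: U[2] = R
Query 2: R[1] = Y
Query 3: F[2] = B
Query 4: L[0] = G
Query 5: R[2] = Y

Answer: R Y B G Y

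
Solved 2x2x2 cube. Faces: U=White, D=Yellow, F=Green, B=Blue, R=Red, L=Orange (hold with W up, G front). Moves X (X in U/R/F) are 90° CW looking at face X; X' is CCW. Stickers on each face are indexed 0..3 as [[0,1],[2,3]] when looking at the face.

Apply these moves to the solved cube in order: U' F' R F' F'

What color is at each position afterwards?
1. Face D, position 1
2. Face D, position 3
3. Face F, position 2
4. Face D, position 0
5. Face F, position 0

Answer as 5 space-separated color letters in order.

Answer: G R O G Y

Derivation:
After move 1 (U'): U=WWWW F=OOGG R=GGRR B=RRBB L=BBOO
After move 2 (F'): F=OGOG U=WWGR R=YGYR D=BOYY L=BWOW
After move 3 (R): R=YYRG U=WGGG F=OOOY D=BBYR B=RRWB
After move 4 (F'): F=OYOO U=WGYR R=BYBG D=WWYR L=BGOG
After move 5 (F'): F=YOOO U=WGBB R=WYWG D=GGYR L=BROY
Query 1: D[1] = G
Query 2: D[3] = R
Query 3: F[2] = O
Query 4: D[0] = G
Query 5: F[0] = Y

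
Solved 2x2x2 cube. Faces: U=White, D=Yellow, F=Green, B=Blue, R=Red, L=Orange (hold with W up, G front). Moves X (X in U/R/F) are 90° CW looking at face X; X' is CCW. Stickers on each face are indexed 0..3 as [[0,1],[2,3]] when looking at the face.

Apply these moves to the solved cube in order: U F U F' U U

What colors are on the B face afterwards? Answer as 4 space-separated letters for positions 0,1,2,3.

After move 1 (U): U=WWWW F=RRGG R=BBRR B=OOBB L=GGOO
After move 2 (F): F=GRGR U=WWOG R=WBWR D=RBYY L=GYOY
After move 3 (U): U=OWGW F=WBGR R=OOWR B=GYBB L=GROY
After move 4 (F'): F=BRWG U=OWOW R=BORR D=RYYY L=GWOG
After move 5 (U): U=OOWW F=BOWG R=GYRR B=GWBB L=BROG
After move 6 (U): U=WOWO F=GYWG R=GWRR B=BRBB L=BOOG
Query: B face = BRBB

Answer: B R B B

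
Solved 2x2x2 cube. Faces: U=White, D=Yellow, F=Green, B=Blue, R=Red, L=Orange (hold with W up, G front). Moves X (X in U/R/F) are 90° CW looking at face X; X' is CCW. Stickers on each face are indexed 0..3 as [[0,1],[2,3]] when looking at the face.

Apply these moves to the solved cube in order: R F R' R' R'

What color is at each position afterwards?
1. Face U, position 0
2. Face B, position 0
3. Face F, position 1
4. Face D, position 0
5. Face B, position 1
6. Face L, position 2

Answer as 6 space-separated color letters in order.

Answer: W O R R B O

Derivation:
After move 1 (R): R=RRRR U=WGWG F=GYGY D=YBYB B=WBWB
After move 2 (F): F=GGYY U=WGOO R=WRGR D=RRYB L=OYOB
After move 3 (R'): R=RRWG U=WWOW F=GGYO D=RGYY B=BBRB
After move 4 (R'): R=RGRW U=WROB F=GWYW D=RGYO B=YBGB
After move 5 (R'): R=GWRR U=WGOY F=GRYB D=RWYW B=OBGB
Query 1: U[0] = W
Query 2: B[0] = O
Query 3: F[1] = R
Query 4: D[0] = R
Query 5: B[1] = B
Query 6: L[2] = O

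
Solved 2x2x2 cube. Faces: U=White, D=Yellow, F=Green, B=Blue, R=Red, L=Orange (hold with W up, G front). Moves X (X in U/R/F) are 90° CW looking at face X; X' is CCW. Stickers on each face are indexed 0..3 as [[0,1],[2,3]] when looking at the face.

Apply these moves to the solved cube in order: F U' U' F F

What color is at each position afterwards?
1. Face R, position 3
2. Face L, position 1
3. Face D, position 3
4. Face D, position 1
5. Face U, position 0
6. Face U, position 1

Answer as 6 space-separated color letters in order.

After move 1 (F): F=GGGG U=WWOO R=WRWR D=RRYY L=OYOY
After move 2 (U'): U=WOWO F=OYGG R=GGWR B=WRBB L=BBOY
After move 3 (U'): U=OOWW F=BBGG R=OYWR B=GGBB L=WROY
After move 4 (F): F=GBGB U=OOYR R=WYWR D=WOYY L=WROR
After move 5 (F): F=GGBB U=OORR R=YYRR D=WWYY L=WWOO
Query 1: R[3] = R
Query 2: L[1] = W
Query 3: D[3] = Y
Query 4: D[1] = W
Query 5: U[0] = O
Query 6: U[1] = O

Answer: R W Y W O O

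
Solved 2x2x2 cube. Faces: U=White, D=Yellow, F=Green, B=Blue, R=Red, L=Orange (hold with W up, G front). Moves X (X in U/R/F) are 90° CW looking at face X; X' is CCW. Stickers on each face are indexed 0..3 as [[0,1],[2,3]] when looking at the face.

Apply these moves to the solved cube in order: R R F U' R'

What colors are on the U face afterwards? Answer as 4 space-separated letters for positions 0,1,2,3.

After move 1 (R): R=RRRR U=WGWG F=GYGY D=YBYB B=WBWB
After move 2 (R): R=RRRR U=WYWY F=GBGB D=YWYW B=GBGB
After move 3 (F): F=GGBB U=WYOO R=WRYR D=RRYW L=OYOW
After move 4 (U'): U=YOWO F=OYBB R=GGYR B=WRGB L=GBOW
After move 5 (R'): R=GRGY U=YGWW F=OOBO D=RYYB B=WRRB
Query: U face = YGWW

Answer: Y G W W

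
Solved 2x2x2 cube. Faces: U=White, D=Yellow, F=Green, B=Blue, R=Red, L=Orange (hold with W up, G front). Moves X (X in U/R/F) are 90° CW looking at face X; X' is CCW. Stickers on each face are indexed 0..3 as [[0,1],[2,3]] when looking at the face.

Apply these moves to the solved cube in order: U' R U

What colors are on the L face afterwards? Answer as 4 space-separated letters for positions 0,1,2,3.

After move 1 (U'): U=WWWW F=OOGG R=GGRR B=RRBB L=BBOO
After move 2 (R): R=RGRG U=WOWG F=OYGY D=YBYR B=WRWB
After move 3 (U): U=WWGO F=RGGY R=WRRG B=BBWB L=OYOO
Query: L face = OYOO

Answer: O Y O O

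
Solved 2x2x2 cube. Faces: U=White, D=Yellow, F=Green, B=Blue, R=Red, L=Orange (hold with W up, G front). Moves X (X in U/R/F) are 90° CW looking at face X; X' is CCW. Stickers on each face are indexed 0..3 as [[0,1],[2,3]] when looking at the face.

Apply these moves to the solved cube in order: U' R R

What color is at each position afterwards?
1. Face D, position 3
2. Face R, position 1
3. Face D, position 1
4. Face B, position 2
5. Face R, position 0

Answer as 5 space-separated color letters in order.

After move 1 (U'): U=WWWW F=OOGG R=GGRR B=RRBB L=BBOO
After move 2 (R): R=RGRG U=WOWG F=OYGY D=YBYR B=WRWB
After move 3 (R): R=RRGG U=WYWY F=OBGR D=YWYW B=GROB
Query 1: D[3] = W
Query 2: R[1] = R
Query 3: D[1] = W
Query 4: B[2] = O
Query 5: R[0] = R

Answer: W R W O R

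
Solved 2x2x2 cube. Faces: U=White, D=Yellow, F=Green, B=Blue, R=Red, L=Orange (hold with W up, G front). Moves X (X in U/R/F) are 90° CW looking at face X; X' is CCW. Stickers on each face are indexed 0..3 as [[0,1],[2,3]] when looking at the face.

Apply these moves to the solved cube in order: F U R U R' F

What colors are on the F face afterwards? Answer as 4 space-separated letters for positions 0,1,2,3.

Answer: G W R O

Derivation:
After move 1 (F): F=GGGG U=WWOO R=WRWR D=RRYY L=OYOY
After move 2 (U): U=OWOW F=WRGG R=BBWR B=OYBB L=GGOY
After move 3 (R): R=WBRB U=OROG F=WRGY D=RBYO B=WYWB
After move 4 (U): U=OOGR F=WBGY R=WYRB B=GGWB L=WROY
After move 5 (R'): R=YBWR U=OWGG F=WOGR D=RBYY B=OGBB
After move 6 (F): F=GWRO U=OWYR R=GBGR D=WYYY L=WROB
Query: F face = GWRO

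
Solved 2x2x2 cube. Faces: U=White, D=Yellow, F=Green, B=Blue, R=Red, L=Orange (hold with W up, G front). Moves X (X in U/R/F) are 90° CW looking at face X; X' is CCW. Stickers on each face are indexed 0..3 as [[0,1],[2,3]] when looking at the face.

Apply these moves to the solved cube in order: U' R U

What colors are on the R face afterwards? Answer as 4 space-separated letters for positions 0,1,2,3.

Answer: W R R G

Derivation:
After move 1 (U'): U=WWWW F=OOGG R=GGRR B=RRBB L=BBOO
After move 2 (R): R=RGRG U=WOWG F=OYGY D=YBYR B=WRWB
After move 3 (U): U=WWGO F=RGGY R=WRRG B=BBWB L=OYOO
Query: R face = WRRG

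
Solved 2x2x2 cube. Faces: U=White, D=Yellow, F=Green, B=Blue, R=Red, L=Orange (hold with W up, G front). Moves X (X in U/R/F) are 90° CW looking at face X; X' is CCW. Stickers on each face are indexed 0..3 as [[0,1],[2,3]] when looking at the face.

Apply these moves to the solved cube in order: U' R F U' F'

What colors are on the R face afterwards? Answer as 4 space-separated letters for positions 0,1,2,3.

After move 1 (U'): U=WWWW F=OOGG R=GGRR B=RRBB L=BBOO
After move 2 (R): R=RGRG U=WOWG F=OYGY D=YBYR B=WRWB
After move 3 (F): F=GOYY U=WOOB R=WGGG D=RRYR L=BYOB
After move 4 (U'): U=OBWO F=BYYY R=GOGG B=WGWB L=WROB
After move 5 (F'): F=YYBY U=OBGG R=RORG D=RBYR L=WOOW
Query: R face = RORG

Answer: R O R G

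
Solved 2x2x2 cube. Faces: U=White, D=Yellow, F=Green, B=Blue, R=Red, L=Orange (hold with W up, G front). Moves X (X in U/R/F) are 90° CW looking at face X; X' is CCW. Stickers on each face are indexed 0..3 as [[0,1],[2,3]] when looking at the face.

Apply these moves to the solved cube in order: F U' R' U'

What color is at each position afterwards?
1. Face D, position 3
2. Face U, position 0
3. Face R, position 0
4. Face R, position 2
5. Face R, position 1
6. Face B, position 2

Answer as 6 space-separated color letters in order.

After move 1 (F): F=GGGG U=WWOO R=WRWR D=RRYY L=OYOY
After move 2 (U'): U=WOWO F=OYGG R=GGWR B=WRBB L=BBOY
After move 3 (R'): R=GRGW U=WBWW F=OOGO D=RYYG B=YRRB
After move 4 (U'): U=BWWW F=BBGO R=OOGW B=GRRB L=YROY
Query 1: D[3] = G
Query 2: U[0] = B
Query 3: R[0] = O
Query 4: R[2] = G
Query 5: R[1] = O
Query 6: B[2] = R

Answer: G B O G O R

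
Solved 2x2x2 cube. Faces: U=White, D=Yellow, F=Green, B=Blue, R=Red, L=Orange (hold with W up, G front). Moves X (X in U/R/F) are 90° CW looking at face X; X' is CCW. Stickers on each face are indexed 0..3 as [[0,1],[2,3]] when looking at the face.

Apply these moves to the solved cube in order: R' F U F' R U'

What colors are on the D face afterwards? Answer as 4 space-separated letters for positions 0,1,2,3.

Answer: G Y Y O

Derivation:
After move 1 (R'): R=RRRR U=WBWB F=GWGW D=YGYG B=YBYB
After move 2 (F): F=GGWW U=WBOO R=WRBR D=RRYG L=OYOG
After move 3 (U): U=OWOB F=WRWW R=YBBR B=OYYB L=GGOG
After move 4 (F'): F=RWWW U=OWYB R=RBRR D=GGYG L=GBOO
After move 5 (R): R=RRRB U=OWYW F=RGWG D=GYYO B=BYWB
After move 6 (U'): U=WWOY F=GBWG R=RGRB B=RRWB L=BYOO
Query: D face = GYYO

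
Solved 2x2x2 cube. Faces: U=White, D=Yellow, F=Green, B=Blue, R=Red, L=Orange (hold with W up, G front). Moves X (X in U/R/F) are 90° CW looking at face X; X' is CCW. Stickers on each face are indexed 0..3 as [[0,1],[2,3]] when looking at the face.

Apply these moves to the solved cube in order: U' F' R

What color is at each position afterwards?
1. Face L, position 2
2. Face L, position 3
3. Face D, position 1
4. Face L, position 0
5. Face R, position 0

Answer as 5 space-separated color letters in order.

After move 1 (U'): U=WWWW F=OOGG R=GGRR B=RRBB L=BBOO
After move 2 (F'): F=OGOG U=WWGR R=YGYR D=BOYY L=BWOW
After move 3 (R): R=YYRG U=WGGG F=OOOY D=BBYR B=RRWB
Query 1: L[2] = O
Query 2: L[3] = W
Query 3: D[1] = B
Query 4: L[0] = B
Query 5: R[0] = Y

Answer: O W B B Y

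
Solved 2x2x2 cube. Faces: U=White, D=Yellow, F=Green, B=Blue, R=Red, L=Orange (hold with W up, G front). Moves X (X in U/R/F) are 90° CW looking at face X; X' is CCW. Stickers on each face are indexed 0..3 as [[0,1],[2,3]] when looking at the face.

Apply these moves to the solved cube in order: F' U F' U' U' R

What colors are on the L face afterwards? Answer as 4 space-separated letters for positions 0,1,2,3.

After move 1 (F'): F=GGGG U=WWRR R=YRYR D=OOYY L=OWOW
After move 2 (U): U=RWRW F=YRGG R=BBYR B=OWBB L=GGOW
After move 3 (F'): F=RGYG U=RWBY R=OBOR D=GWYY L=GWOR
After move 4 (U'): U=WYRB F=GWYG R=RGOR B=OBBB L=OWOR
After move 5 (U'): U=YBWR F=OWYG R=GWOR B=RGBB L=OBOR
After move 6 (R): R=OGRW U=YWWG F=OWYY D=GBYR B=RGBB
Query: L face = OBOR

Answer: O B O R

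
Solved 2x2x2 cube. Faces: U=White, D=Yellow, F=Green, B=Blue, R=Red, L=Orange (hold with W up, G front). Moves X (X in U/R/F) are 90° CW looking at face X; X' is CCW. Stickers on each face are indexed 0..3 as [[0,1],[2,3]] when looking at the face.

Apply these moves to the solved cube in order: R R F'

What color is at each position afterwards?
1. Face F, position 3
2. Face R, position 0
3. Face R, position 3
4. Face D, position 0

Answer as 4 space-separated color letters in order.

Answer: G W R O

Derivation:
After move 1 (R): R=RRRR U=WGWG F=GYGY D=YBYB B=WBWB
After move 2 (R): R=RRRR U=WYWY F=GBGB D=YWYW B=GBGB
After move 3 (F'): F=BBGG U=WYRR R=WRYR D=OOYW L=OYOW
Query 1: F[3] = G
Query 2: R[0] = W
Query 3: R[3] = R
Query 4: D[0] = O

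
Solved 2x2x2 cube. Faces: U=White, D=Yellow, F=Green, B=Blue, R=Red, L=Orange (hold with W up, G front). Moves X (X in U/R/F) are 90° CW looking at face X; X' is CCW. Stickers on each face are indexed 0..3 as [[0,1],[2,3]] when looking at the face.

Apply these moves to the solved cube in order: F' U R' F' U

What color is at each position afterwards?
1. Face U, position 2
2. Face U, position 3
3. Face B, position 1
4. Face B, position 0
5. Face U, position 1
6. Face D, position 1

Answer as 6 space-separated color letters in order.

After move 1 (F'): F=GGGG U=WWRR R=YRYR D=OOYY L=OWOW
After move 2 (U): U=RWRW F=YRGG R=BBYR B=OWBB L=GGOW
After move 3 (R'): R=BRBY U=RBRO F=YWGW D=ORYG B=YWOB
After move 4 (F'): F=WWYG U=RBBB R=RROY D=GWYG L=GOOR
After move 5 (U): U=BRBB F=RRYG R=YWOY B=GOOB L=WWOR
Query 1: U[2] = B
Query 2: U[3] = B
Query 3: B[1] = O
Query 4: B[0] = G
Query 5: U[1] = R
Query 6: D[1] = W

Answer: B B O G R W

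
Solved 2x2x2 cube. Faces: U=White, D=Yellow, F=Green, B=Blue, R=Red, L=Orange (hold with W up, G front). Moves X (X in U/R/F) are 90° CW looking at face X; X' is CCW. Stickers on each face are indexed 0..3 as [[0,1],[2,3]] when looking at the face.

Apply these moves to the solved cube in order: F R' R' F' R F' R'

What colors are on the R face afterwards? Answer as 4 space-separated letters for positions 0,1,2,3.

After move 1 (F): F=GGGG U=WWOO R=WRWR D=RRYY L=OYOY
After move 2 (R'): R=RRWW U=WBOB F=GWGO D=RGYG B=YBRB
After move 3 (R'): R=RWRW U=WROY F=GBGB D=RWYO B=GBGB
After move 4 (F'): F=BBGG U=WRRR R=WWRW D=YYYO L=OYOO
After move 5 (R): R=RWWW U=WBRG F=BYGO D=YGYG B=RBRB
After move 6 (F'): F=YOBG U=WBRW R=GWYW D=YOYG L=OGOR
After move 7 (R'): R=WWGY U=WRRR F=YBBW D=YOYG B=GBOB
Query: R face = WWGY

Answer: W W G Y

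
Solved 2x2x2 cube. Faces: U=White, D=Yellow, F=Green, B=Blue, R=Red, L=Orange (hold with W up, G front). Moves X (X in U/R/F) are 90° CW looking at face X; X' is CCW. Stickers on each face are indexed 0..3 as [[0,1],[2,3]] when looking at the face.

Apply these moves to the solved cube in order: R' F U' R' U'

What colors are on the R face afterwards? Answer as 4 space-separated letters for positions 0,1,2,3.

After move 1 (R'): R=RRRR U=WBWB F=GWGW D=YGYG B=YBYB
After move 2 (F): F=GGWW U=WBOO R=WRBR D=RRYG L=OYOG
After move 3 (U'): U=BOWO F=OYWW R=GGBR B=WRYB L=YBOG
After move 4 (R'): R=GRGB U=BYWW F=OOWO D=RYYW B=GRRB
After move 5 (U'): U=YWBW F=YBWO R=OOGB B=GRRB L=GROG
Query: R face = OOGB

Answer: O O G B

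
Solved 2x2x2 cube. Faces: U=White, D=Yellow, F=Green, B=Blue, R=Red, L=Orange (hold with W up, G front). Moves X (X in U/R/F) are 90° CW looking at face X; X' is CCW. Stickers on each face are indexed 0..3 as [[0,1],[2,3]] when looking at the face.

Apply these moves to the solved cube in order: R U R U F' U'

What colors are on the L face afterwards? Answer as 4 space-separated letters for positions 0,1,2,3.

Answer: G Y O Y

Derivation:
After move 1 (R): R=RRRR U=WGWG F=GYGY D=YBYB B=WBWB
After move 2 (U): U=WWGG F=RRGY R=WBRR B=OOWB L=GYOO
After move 3 (R): R=RWRB U=WRGY F=RBGB D=YWYO B=GOWB
After move 4 (U): U=GWYR F=RWGB R=GORB B=GYWB L=RBOO
After move 5 (F'): F=WBRG U=GWGR R=WOYB D=BOYO L=RROY
After move 6 (U'): U=WRGG F=RRRG R=WBYB B=WOWB L=GYOY
Query: L face = GYOY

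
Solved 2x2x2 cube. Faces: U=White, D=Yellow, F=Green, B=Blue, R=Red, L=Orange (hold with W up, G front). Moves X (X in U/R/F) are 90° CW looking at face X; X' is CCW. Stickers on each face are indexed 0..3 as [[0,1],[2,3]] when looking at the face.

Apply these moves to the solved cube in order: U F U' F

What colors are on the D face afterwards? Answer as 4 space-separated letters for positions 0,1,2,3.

Answer: W G Y Y

Derivation:
After move 1 (U): U=WWWW F=RRGG R=BBRR B=OOBB L=GGOO
After move 2 (F): F=GRGR U=WWOG R=WBWR D=RBYY L=GYOY
After move 3 (U'): U=WGWO F=GYGR R=GRWR B=WBBB L=OOOY
After move 4 (F): F=GGRY U=WGYO R=WROR D=WGYY L=OROB
Query: D face = WGYY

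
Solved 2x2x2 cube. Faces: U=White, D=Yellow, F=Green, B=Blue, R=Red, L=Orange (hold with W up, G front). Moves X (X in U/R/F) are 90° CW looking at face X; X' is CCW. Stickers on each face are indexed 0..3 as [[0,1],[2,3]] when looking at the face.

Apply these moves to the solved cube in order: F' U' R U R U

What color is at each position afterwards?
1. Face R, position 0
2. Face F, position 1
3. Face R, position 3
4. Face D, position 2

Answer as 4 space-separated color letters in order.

Answer: W R R Y

Derivation:
After move 1 (F'): F=GGGG U=WWRR R=YRYR D=OOYY L=OWOW
After move 2 (U'): U=WRWR F=OWGG R=GGYR B=YRBB L=BBOW
After move 3 (R): R=YGRG U=WWWG F=OOGY D=OBYY B=RRRB
After move 4 (U): U=WWGW F=YGGY R=RRRG B=BBRB L=OOOW
After move 5 (R): R=RRGR U=WGGY F=YBGY D=ORYB B=WBWB
After move 6 (U): U=GWYG F=RRGY R=WBGR B=OOWB L=YBOW
Query 1: R[0] = W
Query 2: F[1] = R
Query 3: R[3] = R
Query 4: D[2] = Y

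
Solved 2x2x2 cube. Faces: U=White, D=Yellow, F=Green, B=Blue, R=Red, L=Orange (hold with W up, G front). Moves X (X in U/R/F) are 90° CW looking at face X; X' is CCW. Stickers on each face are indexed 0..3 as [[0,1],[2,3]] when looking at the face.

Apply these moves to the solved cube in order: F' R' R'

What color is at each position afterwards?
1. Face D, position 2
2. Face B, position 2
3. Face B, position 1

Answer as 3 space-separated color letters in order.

After move 1 (F'): F=GGGG U=WWRR R=YRYR D=OOYY L=OWOW
After move 2 (R'): R=RRYY U=WBRB F=GWGR D=OGYG B=YBOB
After move 3 (R'): R=RYRY U=WORY F=GBGB D=OWYR B=GBGB
Query 1: D[2] = Y
Query 2: B[2] = G
Query 3: B[1] = B

Answer: Y G B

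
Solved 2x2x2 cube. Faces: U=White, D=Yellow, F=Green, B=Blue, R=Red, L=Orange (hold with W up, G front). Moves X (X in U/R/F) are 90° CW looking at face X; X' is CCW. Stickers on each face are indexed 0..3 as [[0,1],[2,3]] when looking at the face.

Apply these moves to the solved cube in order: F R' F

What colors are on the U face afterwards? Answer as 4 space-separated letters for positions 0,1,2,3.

After move 1 (F): F=GGGG U=WWOO R=WRWR D=RRYY L=OYOY
After move 2 (R'): R=RRWW U=WBOB F=GWGO D=RGYG B=YBRB
After move 3 (F): F=GGOW U=WBYY R=ORBW D=WRYG L=OROG
Query: U face = WBYY

Answer: W B Y Y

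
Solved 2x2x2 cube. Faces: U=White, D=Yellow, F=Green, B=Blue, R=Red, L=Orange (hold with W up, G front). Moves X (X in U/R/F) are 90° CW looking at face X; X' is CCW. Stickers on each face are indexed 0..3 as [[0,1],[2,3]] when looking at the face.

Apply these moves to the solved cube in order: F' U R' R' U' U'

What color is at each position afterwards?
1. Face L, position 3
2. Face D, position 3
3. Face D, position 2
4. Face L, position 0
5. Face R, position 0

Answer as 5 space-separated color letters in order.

After move 1 (F'): F=GGGG U=WWRR R=YRYR D=OOYY L=OWOW
After move 2 (U): U=RWRW F=YRGG R=BBYR B=OWBB L=GGOW
After move 3 (R'): R=BRBY U=RBRO F=YWGW D=ORYG B=YWOB
After move 4 (R'): R=RYBB U=RORY F=YBGO D=OWYW B=GWRB
After move 5 (U'): U=OYRR F=GGGO R=YBBB B=RYRB L=GWOW
After move 6 (U'): U=YROR F=GWGO R=GGBB B=YBRB L=RYOW
Query 1: L[3] = W
Query 2: D[3] = W
Query 3: D[2] = Y
Query 4: L[0] = R
Query 5: R[0] = G

Answer: W W Y R G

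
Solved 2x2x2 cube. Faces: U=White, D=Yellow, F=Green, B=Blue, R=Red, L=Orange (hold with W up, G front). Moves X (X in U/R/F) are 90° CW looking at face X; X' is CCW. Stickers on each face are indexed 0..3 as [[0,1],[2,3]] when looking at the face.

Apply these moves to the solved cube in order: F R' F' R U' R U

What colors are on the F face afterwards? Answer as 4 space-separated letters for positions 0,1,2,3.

After move 1 (F): F=GGGG U=WWOO R=WRWR D=RRYY L=OYOY
After move 2 (R'): R=RRWW U=WBOB F=GWGO D=RGYG B=YBRB
After move 3 (F'): F=WOGG U=WBRW R=GRRW D=YYYG L=OBOO
After move 4 (R): R=RGWR U=WORG F=WYGG D=YRYY B=WBBB
After move 5 (U'): U=OGWR F=OBGG R=WYWR B=RGBB L=WBOO
After move 6 (R): R=WWRY U=OBWG F=ORGY D=YBYR B=RGGB
After move 7 (U): U=WOGB F=WWGY R=RGRY B=WBGB L=OROO
Query: F face = WWGY

Answer: W W G Y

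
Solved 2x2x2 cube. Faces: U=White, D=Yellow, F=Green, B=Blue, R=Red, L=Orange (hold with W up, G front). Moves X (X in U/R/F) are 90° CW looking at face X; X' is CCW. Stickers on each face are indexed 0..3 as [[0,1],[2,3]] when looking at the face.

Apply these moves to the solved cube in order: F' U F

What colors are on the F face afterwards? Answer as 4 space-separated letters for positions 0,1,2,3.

Answer: G Y G R

Derivation:
After move 1 (F'): F=GGGG U=WWRR R=YRYR D=OOYY L=OWOW
After move 2 (U): U=RWRW F=YRGG R=BBYR B=OWBB L=GGOW
After move 3 (F): F=GYGR U=RWWG R=RBWR D=YBYY L=GOOO
Query: F face = GYGR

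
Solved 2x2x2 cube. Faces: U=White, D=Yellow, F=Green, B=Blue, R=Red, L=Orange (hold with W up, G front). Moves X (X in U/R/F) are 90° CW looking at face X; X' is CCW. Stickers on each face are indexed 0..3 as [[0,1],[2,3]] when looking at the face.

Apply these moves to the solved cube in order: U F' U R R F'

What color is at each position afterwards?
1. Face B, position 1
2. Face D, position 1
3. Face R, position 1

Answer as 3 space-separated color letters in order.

After move 1 (U): U=WWWW F=RRGG R=BBRR B=OOBB L=GGOO
After move 2 (F'): F=RGRG U=WWBR R=YBYR D=GOYY L=GWOW
After move 3 (U): U=BWRW F=YBRG R=OOYR B=GWBB L=RGOW
After move 4 (R): R=YORO U=BBRG F=YORY D=GBYG B=WWWB
After move 5 (R): R=RYOO U=BORY F=YBRG D=GWYW B=GWBB
After move 6 (F'): F=BGYR U=BORO R=WYGO D=GWYW L=RYOR
Query 1: B[1] = W
Query 2: D[1] = W
Query 3: R[1] = Y

Answer: W W Y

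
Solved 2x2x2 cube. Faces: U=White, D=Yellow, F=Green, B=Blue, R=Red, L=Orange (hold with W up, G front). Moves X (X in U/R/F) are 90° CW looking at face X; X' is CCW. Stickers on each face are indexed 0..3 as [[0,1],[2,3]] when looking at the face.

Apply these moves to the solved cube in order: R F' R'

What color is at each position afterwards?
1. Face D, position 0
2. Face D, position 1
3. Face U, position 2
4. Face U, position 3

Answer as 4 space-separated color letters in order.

After move 1 (R): R=RRRR U=WGWG F=GYGY D=YBYB B=WBWB
After move 2 (F'): F=YYGG U=WGRR R=BRYR D=OOYB L=OGOW
After move 3 (R'): R=RRBY U=WWRW F=YGGR D=OYYG B=BBOB
Query 1: D[0] = O
Query 2: D[1] = Y
Query 3: U[2] = R
Query 4: U[3] = W

Answer: O Y R W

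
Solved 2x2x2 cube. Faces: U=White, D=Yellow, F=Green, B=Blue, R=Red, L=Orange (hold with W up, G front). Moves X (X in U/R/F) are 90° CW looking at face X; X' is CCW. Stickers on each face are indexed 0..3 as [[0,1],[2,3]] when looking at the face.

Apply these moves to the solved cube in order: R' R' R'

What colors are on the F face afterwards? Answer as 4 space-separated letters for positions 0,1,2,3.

Answer: G Y G Y

Derivation:
After move 1 (R'): R=RRRR U=WBWB F=GWGW D=YGYG B=YBYB
After move 2 (R'): R=RRRR U=WYWY F=GBGB D=YWYW B=GBGB
After move 3 (R'): R=RRRR U=WGWG F=GYGY D=YBYB B=WBWB
Query: F face = GYGY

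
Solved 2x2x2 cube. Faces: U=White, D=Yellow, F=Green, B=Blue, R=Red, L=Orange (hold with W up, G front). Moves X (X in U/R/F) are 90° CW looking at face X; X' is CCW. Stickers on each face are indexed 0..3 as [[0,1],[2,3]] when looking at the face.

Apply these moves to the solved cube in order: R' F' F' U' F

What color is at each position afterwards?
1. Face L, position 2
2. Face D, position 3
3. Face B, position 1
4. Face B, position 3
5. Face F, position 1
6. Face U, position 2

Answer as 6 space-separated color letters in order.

After move 1 (R'): R=RRRR U=WBWB F=GWGW D=YGYG B=YBYB
After move 2 (F'): F=WWGG U=WBRR R=GRYR D=OOYG L=OBOW
After move 3 (F'): F=WGWG U=WBGY R=OROR D=BWYG L=OROR
After move 4 (U'): U=BYWG F=ORWG R=WGOR B=ORYB L=YBOR
After move 5 (F): F=WOGR U=BYRB R=WGGR D=OWYG L=YBOW
Query 1: L[2] = O
Query 2: D[3] = G
Query 3: B[1] = R
Query 4: B[3] = B
Query 5: F[1] = O
Query 6: U[2] = R

Answer: O G R B O R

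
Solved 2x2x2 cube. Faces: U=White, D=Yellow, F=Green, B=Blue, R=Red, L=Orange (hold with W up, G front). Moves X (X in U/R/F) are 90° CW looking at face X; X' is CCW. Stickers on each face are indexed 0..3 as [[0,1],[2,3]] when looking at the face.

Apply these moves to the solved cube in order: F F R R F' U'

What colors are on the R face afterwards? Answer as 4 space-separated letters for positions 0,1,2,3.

Answer: B B W O

Derivation:
After move 1 (F): F=GGGG U=WWOO R=WRWR D=RRYY L=OYOY
After move 2 (F): F=GGGG U=WWYY R=OROR D=WWYY L=OROR
After move 3 (R): R=OORR U=WGYG F=GWGY D=WBYB B=YBWB
After move 4 (R): R=RORO U=WWYY F=GBGB D=WWYY B=GBGB
After move 5 (F'): F=BBGG U=WWRR R=WOWO D=RRYY L=OYOY
After move 6 (U'): U=WRWR F=OYGG R=BBWO B=WOGB L=GBOY
Query: R face = BBWO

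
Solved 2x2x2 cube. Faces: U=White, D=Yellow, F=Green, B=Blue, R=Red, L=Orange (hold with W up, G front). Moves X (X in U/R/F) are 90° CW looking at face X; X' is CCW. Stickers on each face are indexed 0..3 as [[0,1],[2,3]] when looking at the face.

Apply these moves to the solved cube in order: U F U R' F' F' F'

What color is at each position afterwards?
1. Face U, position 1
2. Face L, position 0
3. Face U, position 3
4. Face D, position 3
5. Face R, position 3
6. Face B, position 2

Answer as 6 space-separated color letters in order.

After move 1 (U): U=WWWW F=RRGG R=BBRR B=OOBB L=GGOO
After move 2 (F): F=GRGR U=WWOG R=WBWR D=RBYY L=GYOY
After move 3 (U): U=OWGW F=WBGR R=OOWR B=GYBB L=GROY
After move 4 (R'): R=OROW U=OBGG F=WWGW D=RBYR B=YYBB
After move 5 (F'): F=WWWG U=OBOO R=BRRW D=RYYR L=GGOG
After move 6 (F'): F=WGWW U=OBBR R=YRRW D=GGYR L=GOOO
After move 7 (F'): F=GWWW U=OBYR R=GRGW D=OOYR L=GROB
Query 1: U[1] = B
Query 2: L[0] = G
Query 3: U[3] = R
Query 4: D[3] = R
Query 5: R[3] = W
Query 6: B[2] = B

Answer: B G R R W B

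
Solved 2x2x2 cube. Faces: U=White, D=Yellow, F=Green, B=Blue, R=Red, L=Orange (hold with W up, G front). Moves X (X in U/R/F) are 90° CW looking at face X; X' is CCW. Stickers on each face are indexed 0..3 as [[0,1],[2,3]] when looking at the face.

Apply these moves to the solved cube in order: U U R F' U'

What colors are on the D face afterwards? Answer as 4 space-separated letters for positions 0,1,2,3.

Answer: R O Y G

Derivation:
After move 1 (U): U=WWWW F=RRGG R=BBRR B=OOBB L=GGOO
After move 2 (U): U=WWWW F=BBGG R=OORR B=GGBB L=RROO
After move 3 (R): R=RORO U=WBWG F=BYGY D=YBYG B=WGWB
After move 4 (F'): F=YYBG U=WBRR R=BOYO D=ROYG L=RGOW
After move 5 (U'): U=BRWR F=RGBG R=YYYO B=BOWB L=WGOW
Query: D face = ROYG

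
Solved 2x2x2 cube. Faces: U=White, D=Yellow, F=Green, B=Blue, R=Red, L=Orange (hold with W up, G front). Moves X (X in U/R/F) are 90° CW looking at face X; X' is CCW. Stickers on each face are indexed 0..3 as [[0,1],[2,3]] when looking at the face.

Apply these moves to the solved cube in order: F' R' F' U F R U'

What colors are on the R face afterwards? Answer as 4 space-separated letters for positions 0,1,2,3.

After move 1 (F'): F=GGGG U=WWRR R=YRYR D=OOYY L=OWOW
After move 2 (R'): R=RRYY U=WBRB F=GWGR D=OGYG B=YBOB
After move 3 (F'): F=WRGG U=WBRY R=GROY D=WWYG L=OBOR
After move 4 (U): U=RWYB F=GRGG R=YBOY B=OBOB L=WROR
After move 5 (F): F=GGGR U=RWRR R=YBBY D=OYYG L=WWOW
After move 6 (R): R=BYYB U=RGRR F=GYGG D=OOYO B=RBWB
After move 7 (U'): U=GRRR F=WWGG R=GYYB B=BYWB L=RBOW
Query: R face = GYYB

Answer: G Y Y B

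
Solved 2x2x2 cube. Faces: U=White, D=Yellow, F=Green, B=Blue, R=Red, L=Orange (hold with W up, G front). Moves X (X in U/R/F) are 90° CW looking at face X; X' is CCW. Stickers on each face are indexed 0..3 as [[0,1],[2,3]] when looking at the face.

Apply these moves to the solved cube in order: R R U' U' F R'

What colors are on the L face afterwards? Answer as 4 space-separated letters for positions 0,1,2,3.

Answer: R Y O W

Derivation:
After move 1 (R): R=RRRR U=WGWG F=GYGY D=YBYB B=WBWB
After move 2 (R): R=RRRR U=WYWY F=GBGB D=YWYW B=GBGB
After move 3 (U'): U=YYWW F=OOGB R=GBRR B=RRGB L=GBOO
After move 4 (U'): U=YWYW F=GBGB R=OORR B=GBGB L=RROO
After move 5 (F): F=GGBB U=YWOR R=YOWR D=ROYW L=RYOW
After move 6 (R'): R=ORYW U=YGOG F=GWBR D=RGYB B=WBOB
Query: L face = RYOW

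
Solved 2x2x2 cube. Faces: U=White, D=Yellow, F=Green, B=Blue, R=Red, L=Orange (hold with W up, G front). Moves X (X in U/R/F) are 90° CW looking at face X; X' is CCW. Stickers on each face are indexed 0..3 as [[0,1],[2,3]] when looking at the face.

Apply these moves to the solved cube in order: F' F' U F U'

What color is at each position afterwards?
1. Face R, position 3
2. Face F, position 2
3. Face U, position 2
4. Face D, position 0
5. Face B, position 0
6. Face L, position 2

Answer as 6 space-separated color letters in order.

Answer: R G Y O Y O

Derivation:
After move 1 (F'): F=GGGG U=WWRR R=YRYR D=OOYY L=OWOW
After move 2 (F'): F=GGGG U=WWYY R=OROR D=WWYY L=OROR
After move 3 (U): U=YWYW F=ORGG R=BBOR B=ORBB L=GGOR
After move 4 (F): F=GOGR U=YWRG R=YBWR D=OBYY L=GWOW
After move 5 (U'): U=WGYR F=GWGR R=GOWR B=YBBB L=OROW
Query 1: R[3] = R
Query 2: F[2] = G
Query 3: U[2] = Y
Query 4: D[0] = O
Query 5: B[0] = Y
Query 6: L[2] = O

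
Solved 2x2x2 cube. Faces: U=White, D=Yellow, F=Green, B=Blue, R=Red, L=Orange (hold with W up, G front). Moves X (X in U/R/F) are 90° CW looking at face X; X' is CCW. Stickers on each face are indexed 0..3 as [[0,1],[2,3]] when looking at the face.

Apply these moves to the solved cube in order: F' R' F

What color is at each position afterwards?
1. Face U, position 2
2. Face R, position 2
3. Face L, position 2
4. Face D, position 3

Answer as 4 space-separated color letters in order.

After move 1 (F'): F=GGGG U=WWRR R=YRYR D=OOYY L=OWOW
After move 2 (R'): R=RRYY U=WBRB F=GWGR D=OGYG B=YBOB
After move 3 (F): F=GGRW U=WBWW R=RRBY D=YRYG L=OOOG
Query 1: U[2] = W
Query 2: R[2] = B
Query 3: L[2] = O
Query 4: D[3] = G

Answer: W B O G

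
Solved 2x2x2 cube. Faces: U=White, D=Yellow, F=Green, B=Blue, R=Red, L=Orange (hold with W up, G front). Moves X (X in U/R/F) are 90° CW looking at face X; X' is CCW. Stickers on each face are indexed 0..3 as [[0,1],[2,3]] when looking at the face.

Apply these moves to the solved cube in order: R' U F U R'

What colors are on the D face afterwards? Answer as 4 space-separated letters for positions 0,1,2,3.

After move 1 (R'): R=RRRR U=WBWB F=GWGW D=YGYG B=YBYB
After move 2 (U): U=WWBB F=RRGW R=YBRR B=OOYB L=GWOO
After move 3 (F): F=GRWR U=WWOW R=BBBR D=RYYG L=GYOG
After move 4 (U): U=OWWW F=BBWR R=OOBR B=GYYB L=GROG
After move 5 (R'): R=OROB U=OYWG F=BWWW D=RBYR B=GYYB
Query: D face = RBYR

Answer: R B Y R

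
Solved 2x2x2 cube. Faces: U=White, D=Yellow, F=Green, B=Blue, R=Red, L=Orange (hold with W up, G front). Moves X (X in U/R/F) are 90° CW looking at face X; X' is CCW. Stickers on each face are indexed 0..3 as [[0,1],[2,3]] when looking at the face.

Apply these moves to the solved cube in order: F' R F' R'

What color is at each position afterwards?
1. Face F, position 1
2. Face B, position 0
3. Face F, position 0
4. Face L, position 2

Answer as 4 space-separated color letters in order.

Answer: G B O O

Derivation:
After move 1 (F'): F=GGGG U=WWRR R=YRYR D=OOYY L=OWOW
After move 2 (R): R=YYRR U=WGRG F=GOGY D=OBYB B=RBWB
After move 3 (F'): F=OYGG U=WGYR R=BYOR D=WWYB L=OGOR
After move 4 (R'): R=YRBO U=WWYR F=OGGR D=WYYG B=BBWB
Query 1: F[1] = G
Query 2: B[0] = B
Query 3: F[0] = O
Query 4: L[2] = O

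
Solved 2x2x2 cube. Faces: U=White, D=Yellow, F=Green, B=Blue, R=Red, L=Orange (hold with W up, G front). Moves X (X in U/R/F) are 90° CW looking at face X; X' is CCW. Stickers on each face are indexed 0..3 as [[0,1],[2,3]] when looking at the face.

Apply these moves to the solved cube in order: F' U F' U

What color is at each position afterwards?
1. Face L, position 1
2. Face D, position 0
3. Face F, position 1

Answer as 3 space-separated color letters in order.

Answer: G G B

Derivation:
After move 1 (F'): F=GGGG U=WWRR R=YRYR D=OOYY L=OWOW
After move 2 (U): U=RWRW F=YRGG R=BBYR B=OWBB L=GGOW
After move 3 (F'): F=RGYG U=RWBY R=OBOR D=GWYY L=GWOR
After move 4 (U): U=BRYW F=OBYG R=OWOR B=GWBB L=RGOR
Query 1: L[1] = G
Query 2: D[0] = G
Query 3: F[1] = B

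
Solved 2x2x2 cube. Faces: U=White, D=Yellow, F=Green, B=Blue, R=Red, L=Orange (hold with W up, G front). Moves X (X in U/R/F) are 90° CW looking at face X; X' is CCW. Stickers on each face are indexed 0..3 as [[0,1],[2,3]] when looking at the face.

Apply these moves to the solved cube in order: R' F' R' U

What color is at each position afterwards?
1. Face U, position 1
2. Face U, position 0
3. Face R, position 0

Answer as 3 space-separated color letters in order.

Answer: W R G

Derivation:
After move 1 (R'): R=RRRR U=WBWB F=GWGW D=YGYG B=YBYB
After move 2 (F'): F=WWGG U=WBRR R=GRYR D=OOYG L=OBOW
After move 3 (R'): R=RRGY U=WYRY F=WBGR D=OWYG B=GBOB
After move 4 (U): U=RWYY F=RRGR R=GBGY B=OBOB L=WBOW
Query 1: U[1] = W
Query 2: U[0] = R
Query 3: R[0] = G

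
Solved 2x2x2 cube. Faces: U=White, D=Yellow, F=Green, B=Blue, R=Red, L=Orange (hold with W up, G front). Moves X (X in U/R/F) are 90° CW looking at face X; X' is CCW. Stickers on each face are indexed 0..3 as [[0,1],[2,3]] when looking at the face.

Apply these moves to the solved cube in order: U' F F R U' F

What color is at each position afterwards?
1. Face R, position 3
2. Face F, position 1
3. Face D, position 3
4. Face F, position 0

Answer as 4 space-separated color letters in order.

Answer: G B R O

Derivation:
After move 1 (U'): U=WWWW F=OOGG R=GGRR B=RRBB L=BBOO
After move 2 (F): F=GOGO U=WWOB R=WGWR D=RGYY L=BYOY
After move 3 (F): F=GGOO U=WWYY R=OGBR D=WWYY L=BROG
After move 4 (R): R=BORG U=WGYO F=GWOY D=WBYR B=YRWB
After move 5 (U'): U=GOWY F=BROY R=GWRG B=BOWB L=YROG
After move 6 (F): F=OBYR U=GOGR R=WWYG D=RGYR L=YWOB
Query 1: R[3] = G
Query 2: F[1] = B
Query 3: D[3] = R
Query 4: F[0] = O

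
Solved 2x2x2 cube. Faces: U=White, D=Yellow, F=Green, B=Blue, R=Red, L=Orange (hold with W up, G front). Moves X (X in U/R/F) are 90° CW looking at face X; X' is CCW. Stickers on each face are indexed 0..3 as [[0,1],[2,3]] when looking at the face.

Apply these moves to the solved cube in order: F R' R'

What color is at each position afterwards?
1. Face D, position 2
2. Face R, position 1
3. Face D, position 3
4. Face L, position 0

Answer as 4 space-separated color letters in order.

After move 1 (F): F=GGGG U=WWOO R=WRWR D=RRYY L=OYOY
After move 2 (R'): R=RRWW U=WBOB F=GWGO D=RGYG B=YBRB
After move 3 (R'): R=RWRW U=WROY F=GBGB D=RWYO B=GBGB
Query 1: D[2] = Y
Query 2: R[1] = W
Query 3: D[3] = O
Query 4: L[0] = O

Answer: Y W O O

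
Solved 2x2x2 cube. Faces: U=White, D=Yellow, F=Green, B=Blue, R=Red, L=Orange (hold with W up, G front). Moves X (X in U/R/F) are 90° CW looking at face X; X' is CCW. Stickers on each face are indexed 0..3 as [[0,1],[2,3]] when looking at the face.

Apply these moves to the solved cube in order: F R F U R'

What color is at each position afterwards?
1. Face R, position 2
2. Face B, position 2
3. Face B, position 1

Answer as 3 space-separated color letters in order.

Answer: O W R

Derivation:
After move 1 (F): F=GGGG U=WWOO R=WRWR D=RRYY L=OYOY
After move 2 (R): R=WWRR U=WGOG F=GRGY D=RBYB B=OBWB
After move 3 (F): F=GGYR U=WGYY R=OWGR D=RWYB L=OROB
After move 4 (U): U=YWYG F=OWYR R=OBGR B=ORWB L=GGOB
After move 5 (R'): R=BROG U=YWYO F=OWYG D=RWYR B=BRWB
Query 1: R[2] = O
Query 2: B[2] = W
Query 3: B[1] = R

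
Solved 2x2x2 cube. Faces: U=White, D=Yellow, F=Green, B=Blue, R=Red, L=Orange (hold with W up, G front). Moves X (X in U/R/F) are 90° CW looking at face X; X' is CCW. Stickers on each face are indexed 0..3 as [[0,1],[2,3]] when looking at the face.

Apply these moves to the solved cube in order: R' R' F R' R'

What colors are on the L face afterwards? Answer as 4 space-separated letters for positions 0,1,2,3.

Answer: O Y O W

Derivation:
After move 1 (R'): R=RRRR U=WBWB F=GWGW D=YGYG B=YBYB
After move 2 (R'): R=RRRR U=WYWY F=GBGB D=YWYW B=GBGB
After move 3 (F): F=GGBB U=WYOO R=WRYR D=RRYW L=OYOW
After move 4 (R'): R=RRWY U=WGOG F=GYBO D=RGYB B=WBRB
After move 5 (R'): R=RYRW U=WROW F=GGBG D=RYYO B=BBGB
Query: L face = OYOW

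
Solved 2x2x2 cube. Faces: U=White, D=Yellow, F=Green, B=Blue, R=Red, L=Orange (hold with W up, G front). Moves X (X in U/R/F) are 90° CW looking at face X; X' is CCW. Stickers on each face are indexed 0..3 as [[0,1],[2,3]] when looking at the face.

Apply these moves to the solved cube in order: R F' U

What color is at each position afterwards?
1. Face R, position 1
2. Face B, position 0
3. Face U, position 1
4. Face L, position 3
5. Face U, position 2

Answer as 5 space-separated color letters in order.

Answer: B O W W R

Derivation:
After move 1 (R): R=RRRR U=WGWG F=GYGY D=YBYB B=WBWB
After move 2 (F'): F=YYGG U=WGRR R=BRYR D=OOYB L=OGOW
After move 3 (U): U=RWRG F=BRGG R=WBYR B=OGWB L=YYOW
Query 1: R[1] = B
Query 2: B[0] = O
Query 3: U[1] = W
Query 4: L[3] = W
Query 5: U[2] = R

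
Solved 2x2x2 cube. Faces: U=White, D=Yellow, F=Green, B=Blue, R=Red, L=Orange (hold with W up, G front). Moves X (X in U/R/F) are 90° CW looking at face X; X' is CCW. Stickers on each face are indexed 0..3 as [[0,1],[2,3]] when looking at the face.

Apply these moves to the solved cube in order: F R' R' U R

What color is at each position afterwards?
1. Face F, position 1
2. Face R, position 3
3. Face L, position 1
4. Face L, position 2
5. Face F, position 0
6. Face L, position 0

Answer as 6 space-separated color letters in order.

Answer: W B B O R G

Derivation:
After move 1 (F): F=GGGG U=WWOO R=WRWR D=RRYY L=OYOY
After move 2 (R'): R=RRWW U=WBOB F=GWGO D=RGYG B=YBRB
After move 3 (R'): R=RWRW U=WROY F=GBGB D=RWYO B=GBGB
After move 4 (U): U=OWYR F=RWGB R=GBRW B=OYGB L=GBOY
After move 5 (R): R=RGWB U=OWYB F=RWGO D=RGYO B=RYWB
Query 1: F[1] = W
Query 2: R[3] = B
Query 3: L[1] = B
Query 4: L[2] = O
Query 5: F[0] = R
Query 6: L[0] = G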